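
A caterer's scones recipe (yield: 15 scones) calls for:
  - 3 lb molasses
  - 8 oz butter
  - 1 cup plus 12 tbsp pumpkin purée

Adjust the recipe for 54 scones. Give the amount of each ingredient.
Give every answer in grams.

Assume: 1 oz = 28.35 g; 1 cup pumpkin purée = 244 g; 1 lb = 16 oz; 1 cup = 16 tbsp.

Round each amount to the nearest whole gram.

Scaling factor: 54/15 = 18/5 = 3.6.
molasses: 3 lb × 18/5 × 16 oz/lb × 28.35 g/oz ≈ 4899 g
butter: 8 oz × 18/5 × 28.35 g/oz ≈ 816 g
pumpkin purée: (1 cup + 12 tbsp = 1.75 cup) × 18/5 × 244 g/cup ≈ 1537 g

molasses: 4899 g; butter: 816 g; pumpkin purée: 1537 g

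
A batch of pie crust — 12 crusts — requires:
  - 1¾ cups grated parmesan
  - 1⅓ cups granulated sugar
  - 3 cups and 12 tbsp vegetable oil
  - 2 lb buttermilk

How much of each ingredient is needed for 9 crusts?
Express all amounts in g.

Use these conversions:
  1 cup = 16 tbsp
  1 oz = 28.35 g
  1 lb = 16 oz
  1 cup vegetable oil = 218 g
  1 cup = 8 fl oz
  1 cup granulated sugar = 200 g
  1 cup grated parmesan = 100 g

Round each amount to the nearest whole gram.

Scaling factor: 9/12 = 3/4 = 0.75.
grated parmesan: 1.75 cup × 3/4 × 100 g/cup ≈ 131 g
granulated sugar: 4/3 cup × 3/4 × 200 g/cup = 200 g
vegetable oil: (3 cup + 12 tbsp = 3.75 cup) × 3/4 × 218 g/cup ≈ 613 g
buttermilk: 2 lb × 3/4 × 16 oz/lb × 28.35 g/oz ≈ 680 g

grated parmesan: 131 g; granulated sugar: 200 g; vegetable oil: 613 g; buttermilk: 680 g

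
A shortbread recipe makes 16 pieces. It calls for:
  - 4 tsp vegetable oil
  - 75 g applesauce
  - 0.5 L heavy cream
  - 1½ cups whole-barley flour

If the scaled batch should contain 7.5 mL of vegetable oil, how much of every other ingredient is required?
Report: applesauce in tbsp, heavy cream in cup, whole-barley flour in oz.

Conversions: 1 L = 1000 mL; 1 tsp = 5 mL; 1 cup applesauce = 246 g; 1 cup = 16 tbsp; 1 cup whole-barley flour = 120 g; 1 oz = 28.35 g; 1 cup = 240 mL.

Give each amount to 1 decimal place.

applesauce: 1.8 tbsp; heavy cream: 0.8 cup; whole-barley flour: 2.4 oz

The original recipe has 20 mL of vegetable oil, so the scaling factor is 7.5 ÷ 20 = 3/8 = 0.375.
applesauce: 75 g × 3/8 ÷ 246 g/cup × 16 tbsp/cup ≈ 1.8 tbsp
heavy cream: 0.5 L × 3/8 × 1000 mL/L ÷ 240 mL/cup ≈ 0.8 cup
whole-barley flour: 1.5 cup × 3/8 × 120 g/cup ÷ 28.35 g/oz ≈ 2.4 oz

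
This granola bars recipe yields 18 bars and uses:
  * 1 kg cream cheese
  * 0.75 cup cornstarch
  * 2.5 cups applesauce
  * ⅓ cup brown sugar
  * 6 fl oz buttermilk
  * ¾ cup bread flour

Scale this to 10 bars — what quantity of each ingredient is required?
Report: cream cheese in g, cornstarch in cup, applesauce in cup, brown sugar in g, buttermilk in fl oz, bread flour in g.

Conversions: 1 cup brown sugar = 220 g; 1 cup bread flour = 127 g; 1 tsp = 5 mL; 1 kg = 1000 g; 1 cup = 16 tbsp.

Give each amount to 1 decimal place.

cream cheese: 555.6 g; cornstarch: 0.4 cup; applesauce: 1.4 cup; brown sugar: 40.7 g; buttermilk: 3.3 fl oz; bread flour: 52.9 g

Scaling factor: 10/18 = 5/9.
cream cheese: 1 kg × 5/9 × 1000 g/kg ≈ 555.6 g
cornstarch: 0.75 cup × 5/9 ≈ 0.4 cup
applesauce: 2.5 cup × 5/9 ≈ 1.4 cup
brown sugar: 1/3 cup × 5/9 × 220 g/cup ≈ 40.7 g
buttermilk: 6 fl oz × 5/9 ≈ 3.3 fl oz
bread flour: 0.75 cup × 5/9 × 127 g/cup ≈ 52.9 g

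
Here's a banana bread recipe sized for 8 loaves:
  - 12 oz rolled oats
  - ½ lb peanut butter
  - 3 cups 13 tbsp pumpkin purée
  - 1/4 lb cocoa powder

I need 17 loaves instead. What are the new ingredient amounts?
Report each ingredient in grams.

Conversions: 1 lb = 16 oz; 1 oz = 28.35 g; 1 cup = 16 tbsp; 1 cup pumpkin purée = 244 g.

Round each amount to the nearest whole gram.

rolled oats: 723 g; peanut butter: 482 g; pumpkin purée: 1977 g; cocoa powder: 241 g

Scaling factor: 17/8 = 2.125.
rolled oats: 12 oz × 17/8 × 28.35 g/oz ≈ 723 g
peanut butter: 0.5 lb × 17/8 × 16 oz/lb × 28.35 g/oz ≈ 482 g
pumpkin purée: (3 cup + 13 tbsp = 3.8125 cup) × 17/8 × 244 g/cup ≈ 1977 g
cocoa powder: 0.25 lb × 17/8 × 16 oz/lb × 28.35 g/oz ≈ 241 g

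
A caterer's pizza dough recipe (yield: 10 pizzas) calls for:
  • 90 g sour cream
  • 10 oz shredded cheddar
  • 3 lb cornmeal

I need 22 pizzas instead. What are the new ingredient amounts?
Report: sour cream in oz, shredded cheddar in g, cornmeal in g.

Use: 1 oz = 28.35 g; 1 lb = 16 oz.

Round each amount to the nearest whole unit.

Scaling factor: 22/10 = 11/5 = 2.2.
sour cream: 90 g × 11/5 ÷ 28.35 g/oz ≈ 7 oz
shredded cheddar: 10 oz × 11/5 × 28.35 g/oz ≈ 624 g
cornmeal: 3 lb × 11/5 × 16 oz/lb × 28.35 g/oz ≈ 2994 g

sour cream: 7 oz; shredded cheddar: 624 g; cornmeal: 2994 g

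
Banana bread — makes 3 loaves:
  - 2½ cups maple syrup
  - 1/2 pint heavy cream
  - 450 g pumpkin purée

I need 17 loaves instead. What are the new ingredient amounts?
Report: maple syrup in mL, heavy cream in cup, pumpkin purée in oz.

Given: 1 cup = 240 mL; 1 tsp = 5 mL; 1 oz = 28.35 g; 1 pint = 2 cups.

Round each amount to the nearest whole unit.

Scaling factor: 17/3.
maple syrup: 2.5 cup × 17/3 × 240 mL/cup = 3400 mL
heavy cream: 0.5 pint × 17/3 × 2 cup/pint ≈ 6 cup
pumpkin purée: 450 g × 17/3 ÷ 28.35 g/oz ≈ 90 oz

maple syrup: 3400 mL; heavy cream: 6 cup; pumpkin purée: 90 oz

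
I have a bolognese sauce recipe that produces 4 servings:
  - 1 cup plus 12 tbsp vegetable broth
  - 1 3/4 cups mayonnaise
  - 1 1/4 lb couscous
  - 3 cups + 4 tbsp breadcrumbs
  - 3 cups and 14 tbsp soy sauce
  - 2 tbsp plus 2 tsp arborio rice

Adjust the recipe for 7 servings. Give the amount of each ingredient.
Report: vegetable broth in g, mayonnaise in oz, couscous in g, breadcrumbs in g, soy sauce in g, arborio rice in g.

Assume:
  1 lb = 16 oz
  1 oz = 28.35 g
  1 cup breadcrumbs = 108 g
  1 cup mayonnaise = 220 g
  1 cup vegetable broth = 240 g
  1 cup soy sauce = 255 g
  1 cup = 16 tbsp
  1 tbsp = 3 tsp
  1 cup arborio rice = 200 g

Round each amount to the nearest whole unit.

vegetable broth: 735 g; mayonnaise: 24 oz; couscous: 992 g; breadcrumbs: 614 g; soy sauce: 1729 g; arborio rice: 58 g

Scaling factor: 7/4 = 1.75.
vegetable broth: (1 cup + 12 tbsp = 1.75 cup) × 7/4 × 240 g/cup = 735 g
mayonnaise: 1.75 cup × 7/4 × 220 g/cup ÷ 28.35 g/oz ≈ 24 oz
couscous: 1.25 lb × 7/4 × 16 oz/lb × 28.35 g/oz ≈ 992 g
breadcrumbs: (3 cup + 4 tbsp = 3.25 cup) × 7/4 × 108 g/cup ≈ 614 g
soy sauce: (3 cup + 14 tbsp = 3.875 cup) × 7/4 × 255 g/cup ≈ 1729 g
arborio rice: (2 tbsp + 2 tsp = 8/3 tbsp) × 7/4 ÷ 16 tbsp/cup × 200 g/cup ≈ 58 g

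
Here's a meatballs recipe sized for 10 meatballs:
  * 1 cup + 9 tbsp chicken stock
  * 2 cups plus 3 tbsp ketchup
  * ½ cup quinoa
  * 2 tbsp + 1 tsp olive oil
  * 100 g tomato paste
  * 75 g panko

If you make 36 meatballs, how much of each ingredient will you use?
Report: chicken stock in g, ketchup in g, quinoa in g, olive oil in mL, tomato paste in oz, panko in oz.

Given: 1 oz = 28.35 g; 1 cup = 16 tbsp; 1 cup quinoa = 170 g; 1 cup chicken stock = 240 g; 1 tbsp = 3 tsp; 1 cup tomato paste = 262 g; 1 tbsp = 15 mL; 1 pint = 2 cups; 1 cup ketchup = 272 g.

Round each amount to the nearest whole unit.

chicken stock: 1350 g; ketchup: 2142 g; quinoa: 306 g; olive oil: 126 mL; tomato paste: 13 oz; panko: 10 oz

Scaling factor: 36/10 = 18/5 = 3.6.
chicken stock: (1 cup + 9 tbsp = 1.5625 cup) × 18/5 × 240 g/cup = 1350 g
ketchup: (2 cup + 3 tbsp = 2.1875 cup) × 18/5 × 272 g/cup = 2142 g
quinoa: 0.5 cup × 18/5 × 170 g/cup = 306 g
olive oil: (2 tbsp + 1 tsp = 7/3 tbsp) × 18/5 × 15 mL/tbsp = 126 mL
tomato paste: 100 g × 18/5 ÷ 28.35 g/oz ≈ 13 oz
panko: 75 g × 18/5 ÷ 28.35 g/oz ≈ 10 oz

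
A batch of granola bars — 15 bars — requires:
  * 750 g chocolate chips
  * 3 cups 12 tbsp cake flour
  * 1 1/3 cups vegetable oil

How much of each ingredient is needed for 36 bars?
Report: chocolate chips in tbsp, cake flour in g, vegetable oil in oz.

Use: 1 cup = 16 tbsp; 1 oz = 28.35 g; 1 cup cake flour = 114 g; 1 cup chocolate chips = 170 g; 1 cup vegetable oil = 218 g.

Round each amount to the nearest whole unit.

Scaling factor: 36/15 = 12/5 = 2.4.
chocolate chips: 750 g × 12/5 ÷ 170 g/cup × 16 tbsp/cup ≈ 169 tbsp
cake flour: (3 cup + 12 tbsp = 3.75 cup) × 12/5 × 114 g/cup = 1026 g
vegetable oil: 4/3 cup × 12/5 × 218 g/cup ÷ 28.35 g/oz ≈ 25 oz

chocolate chips: 169 tbsp; cake flour: 1026 g; vegetable oil: 25 oz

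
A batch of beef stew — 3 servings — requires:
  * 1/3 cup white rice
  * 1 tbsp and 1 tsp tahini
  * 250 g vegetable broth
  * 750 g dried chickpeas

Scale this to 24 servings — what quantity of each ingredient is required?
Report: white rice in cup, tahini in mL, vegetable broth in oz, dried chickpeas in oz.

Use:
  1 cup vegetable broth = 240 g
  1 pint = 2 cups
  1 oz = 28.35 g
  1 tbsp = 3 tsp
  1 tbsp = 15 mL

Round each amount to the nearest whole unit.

Scaling factor: 24/3 = 8.
white rice: 1/3 cup × 8 ≈ 3 cup
tahini: (1 tbsp + 1 tsp = 4/3 tbsp) × 8 × 15 mL/tbsp = 160 mL
vegetable broth: 250 g × 8 ÷ 28.35 g/oz ≈ 71 oz
dried chickpeas: 750 g × 8 ÷ 28.35 g/oz ≈ 212 oz

white rice: 3 cup; tahini: 160 mL; vegetable broth: 71 oz; dried chickpeas: 212 oz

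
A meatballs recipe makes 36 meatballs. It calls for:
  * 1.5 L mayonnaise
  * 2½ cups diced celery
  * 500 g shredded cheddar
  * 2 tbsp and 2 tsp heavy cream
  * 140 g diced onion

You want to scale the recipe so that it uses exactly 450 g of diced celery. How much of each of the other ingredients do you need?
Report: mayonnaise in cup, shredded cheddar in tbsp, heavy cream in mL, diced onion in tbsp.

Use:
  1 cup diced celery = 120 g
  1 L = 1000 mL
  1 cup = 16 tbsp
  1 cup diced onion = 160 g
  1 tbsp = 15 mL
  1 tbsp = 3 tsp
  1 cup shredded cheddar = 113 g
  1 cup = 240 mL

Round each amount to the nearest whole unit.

mayonnaise: 9 cup; shredded cheddar: 106 tbsp; heavy cream: 60 mL; diced onion: 21 tbsp

The original recipe has 300 g of diced celery, so the scaling factor is 450 ÷ 300 = 3/2 = 1.5.
mayonnaise: 1.5 L × 3/2 × 1000 mL/L ÷ 240 mL/cup ≈ 9 cup
shredded cheddar: 500 g × 3/2 ÷ 113 g/cup × 16 tbsp/cup ≈ 106 tbsp
heavy cream: (2 tbsp + 2 tsp = 8/3 tbsp) × 3/2 × 15 mL/tbsp = 60 mL
diced onion: 140 g × 3/2 ÷ 160 g/cup × 16 tbsp/cup = 21 tbsp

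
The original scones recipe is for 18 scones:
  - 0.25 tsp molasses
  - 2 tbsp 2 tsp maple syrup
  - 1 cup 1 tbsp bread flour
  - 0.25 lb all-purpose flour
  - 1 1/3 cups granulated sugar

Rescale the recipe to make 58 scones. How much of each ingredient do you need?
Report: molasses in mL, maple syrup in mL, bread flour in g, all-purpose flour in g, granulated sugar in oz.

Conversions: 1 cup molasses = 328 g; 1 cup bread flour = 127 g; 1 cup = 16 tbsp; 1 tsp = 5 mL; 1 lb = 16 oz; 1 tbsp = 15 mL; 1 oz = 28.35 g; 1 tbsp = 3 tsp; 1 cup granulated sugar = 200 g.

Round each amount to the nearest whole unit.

Scaling factor: 58/18 = 29/9.
molasses: 0.25 tsp × 29/9 × 5 mL/tsp ≈ 4 mL
maple syrup: (2 tbsp + 2 tsp = 8/3 tbsp) × 29/9 × 15 mL/tbsp ≈ 129 mL
bread flour: (1 cup + 1 tbsp = 1.0625 cup) × 29/9 × 127 g/cup ≈ 435 g
all-purpose flour: 0.25 lb × 29/9 × 16 oz/lb × 28.35 g/oz ≈ 365 g
granulated sugar: 4/3 cup × 29/9 × 200 g/cup ÷ 28.35 g/oz ≈ 30 oz

molasses: 4 mL; maple syrup: 129 mL; bread flour: 435 g; all-purpose flour: 365 g; granulated sugar: 30 oz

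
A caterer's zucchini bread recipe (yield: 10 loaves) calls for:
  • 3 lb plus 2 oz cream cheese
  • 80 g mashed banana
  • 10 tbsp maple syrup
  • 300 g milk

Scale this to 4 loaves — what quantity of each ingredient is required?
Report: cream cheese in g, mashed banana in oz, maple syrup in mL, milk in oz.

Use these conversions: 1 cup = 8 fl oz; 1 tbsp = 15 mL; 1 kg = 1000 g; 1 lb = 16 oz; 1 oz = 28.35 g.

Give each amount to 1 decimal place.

Scaling factor: 4/10 = 2/5 = 0.4.
cream cheese: (3 lb + 2 oz = 3.125 lb) × 2/5 × 16 oz/lb × 28.35 g/oz = 567.0 g
mashed banana: 80 g × 2/5 ÷ 28.35 g/oz ≈ 1.1 oz
maple syrup: 10 tbsp × 2/5 × 15 mL/tbsp = 60.0 mL
milk: 300 g × 2/5 ÷ 28.35 g/oz ≈ 4.2 oz

cream cheese: 567.0 g; mashed banana: 1.1 oz; maple syrup: 60.0 mL; milk: 4.2 oz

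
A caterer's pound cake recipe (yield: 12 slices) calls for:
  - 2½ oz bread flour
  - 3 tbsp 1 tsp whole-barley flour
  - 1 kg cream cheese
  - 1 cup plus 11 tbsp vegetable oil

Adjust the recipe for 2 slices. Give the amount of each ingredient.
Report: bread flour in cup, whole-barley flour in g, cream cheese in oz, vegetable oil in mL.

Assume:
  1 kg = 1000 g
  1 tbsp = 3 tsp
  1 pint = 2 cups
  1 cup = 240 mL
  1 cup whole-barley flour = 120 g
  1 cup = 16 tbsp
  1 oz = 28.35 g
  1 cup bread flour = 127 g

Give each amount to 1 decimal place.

bread flour: 0.1 cup; whole-barley flour: 4.2 g; cream cheese: 5.9 oz; vegetable oil: 67.5 mL

Scaling factor: 2/12 = 1/6.
bread flour: 2.5 oz × 1/6 × 28.35 g/oz ÷ 127 g/cup ≈ 0.1 cup
whole-barley flour: (3 tbsp + 1 tsp = 10/3 tbsp) × 1/6 ÷ 16 tbsp/cup × 120 g/cup ≈ 4.2 g
cream cheese: 1 kg × 1/6 × 1000 g/kg ÷ 28.35 g/oz ≈ 5.9 oz
vegetable oil: (1 cup + 11 tbsp = 1.6875 cup) × 1/6 × 240 mL/cup = 67.5 mL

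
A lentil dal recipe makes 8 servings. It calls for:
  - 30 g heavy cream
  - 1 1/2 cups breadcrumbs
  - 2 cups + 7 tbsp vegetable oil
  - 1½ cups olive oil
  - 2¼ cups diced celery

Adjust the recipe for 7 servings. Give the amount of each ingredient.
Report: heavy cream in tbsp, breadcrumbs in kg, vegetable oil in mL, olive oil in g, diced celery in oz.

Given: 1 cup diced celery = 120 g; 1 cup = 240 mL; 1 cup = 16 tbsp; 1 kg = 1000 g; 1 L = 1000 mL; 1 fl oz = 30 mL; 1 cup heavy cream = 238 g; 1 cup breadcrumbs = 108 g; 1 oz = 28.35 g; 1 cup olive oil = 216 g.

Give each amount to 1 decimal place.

Scaling factor: 7/8 = 0.875.
heavy cream: 30 g × 7/8 ÷ 238 g/cup × 16 tbsp/cup ≈ 1.8 tbsp
breadcrumbs: 1.5 cup × 7/8 × 108 g/cup ÷ 1000 g/kg ≈ 0.1 kg
vegetable oil: (2 cup + 7 tbsp = 2.4375 cup) × 7/8 × 240 mL/cup ≈ 511.9 mL
olive oil: 1.5 cup × 7/8 × 216 g/cup = 283.5 g
diced celery: 2.25 cup × 7/8 × 120 g/cup ÷ 28.35 g/oz ≈ 8.3 oz

heavy cream: 1.8 tbsp; breadcrumbs: 0.1 kg; vegetable oil: 511.9 mL; olive oil: 283.5 g; diced celery: 8.3 oz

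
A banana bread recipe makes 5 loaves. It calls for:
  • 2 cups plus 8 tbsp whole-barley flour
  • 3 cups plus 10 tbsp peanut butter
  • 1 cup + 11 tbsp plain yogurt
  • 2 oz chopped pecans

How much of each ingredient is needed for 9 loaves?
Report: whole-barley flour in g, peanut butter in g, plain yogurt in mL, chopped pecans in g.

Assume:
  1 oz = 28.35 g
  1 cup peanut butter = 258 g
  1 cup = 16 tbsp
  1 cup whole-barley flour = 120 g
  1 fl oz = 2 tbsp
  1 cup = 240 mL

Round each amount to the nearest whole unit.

whole-barley flour: 540 g; peanut butter: 1683 g; plain yogurt: 729 mL; chopped pecans: 102 g

Scaling factor: 9/5 = 1.8.
whole-barley flour: (2 cup + 8 tbsp = 2.5 cup) × 9/5 × 120 g/cup = 540 g
peanut butter: (3 cup + 10 tbsp = 3.625 cup) × 9/5 × 258 g/cup ≈ 1683 g
plain yogurt: (1 cup + 11 tbsp = 1.6875 cup) × 9/5 × 240 mL/cup = 729 mL
chopped pecans: 2 oz × 9/5 × 28.35 g/oz ≈ 102 g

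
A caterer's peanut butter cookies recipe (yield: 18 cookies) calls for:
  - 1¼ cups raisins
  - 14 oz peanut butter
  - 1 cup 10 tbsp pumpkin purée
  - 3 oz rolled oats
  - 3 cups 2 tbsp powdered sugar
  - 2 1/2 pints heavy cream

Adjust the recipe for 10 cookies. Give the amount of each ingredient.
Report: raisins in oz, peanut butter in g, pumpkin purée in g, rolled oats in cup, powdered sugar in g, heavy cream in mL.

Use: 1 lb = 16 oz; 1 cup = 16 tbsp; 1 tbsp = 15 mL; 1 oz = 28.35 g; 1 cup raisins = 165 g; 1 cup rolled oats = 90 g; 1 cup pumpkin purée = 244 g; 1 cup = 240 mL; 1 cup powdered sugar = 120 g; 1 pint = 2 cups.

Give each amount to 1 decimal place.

raisins: 4.0 oz; peanut butter: 220.5 g; pumpkin purée: 220.3 g; rolled oats: 0.5 cup; powdered sugar: 208.3 g; heavy cream: 666.7 mL

Scaling factor: 10/18 = 5/9.
raisins: 1.25 cup × 5/9 × 165 g/cup ÷ 28.35 g/oz ≈ 4.0 oz
peanut butter: 14 oz × 5/9 × 28.35 g/oz = 220.5 g
pumpkin purée: (1 cup + 10 tbsp = 1.625 cup) × 5/9 × 244 g/cup ≈ 220.3 g
rolled oats: 3 oz × 5/9 × 28.35 g/oz ÷ 90 g/cup ≈ 0.5 cup
powdered sugar: (3 cup + 2 tbsp = 3.125 cup) × 5/9 × 120 g/cup ≈ 208.3 g
heavy cream: 2.5 pint × 5/9 × 2 cup/pint × 240 mL/cup ≈ 666.7 mL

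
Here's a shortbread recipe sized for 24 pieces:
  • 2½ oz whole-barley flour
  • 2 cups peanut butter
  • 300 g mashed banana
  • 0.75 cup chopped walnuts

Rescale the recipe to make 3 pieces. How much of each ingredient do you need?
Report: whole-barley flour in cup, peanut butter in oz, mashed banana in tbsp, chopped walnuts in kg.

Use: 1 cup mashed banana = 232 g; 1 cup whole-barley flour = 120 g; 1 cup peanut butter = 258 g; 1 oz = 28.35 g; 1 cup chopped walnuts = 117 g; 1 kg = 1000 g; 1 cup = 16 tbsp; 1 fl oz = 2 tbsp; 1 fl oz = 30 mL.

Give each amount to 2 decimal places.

whole-barley flour: 0.07 cup; peanut butter: 2.28 oz; mashed banana: 2.59 tbsp; chopped walnuts: 0.01 kg

Scaling factor: 3/24 = 1/8 = 0.125.
whole-barley flour: 2.5 oz × 1/8 × 28.35 g/oz ÷ 120 g/cup ≈ 0.07 cup
peanut butter: 2 cup × 1/8 × 258 g/cup ÷ 28.35 g/oz ≈ 2.28 oz
mashed banana: 300 g × 1/8 ÷ 232 g/cup × 16 tbsp/cup ≈ 2.59 tbsp
chopped walnuts: 0.75 cup × 1/8 × 117 g/cup ÷ 1000 g/kg ≈ 0.01 kg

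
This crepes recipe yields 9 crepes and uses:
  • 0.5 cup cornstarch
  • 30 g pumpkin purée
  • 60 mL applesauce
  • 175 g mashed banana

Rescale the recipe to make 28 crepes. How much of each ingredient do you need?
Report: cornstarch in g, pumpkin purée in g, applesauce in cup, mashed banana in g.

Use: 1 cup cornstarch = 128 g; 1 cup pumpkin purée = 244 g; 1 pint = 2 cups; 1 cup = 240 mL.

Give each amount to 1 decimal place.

Scaling factor: 28/9.
cornstarch: 0.5 cup × 28/9 × 128 g/cup ≈ 199.1 g
pumpkin purée: 30 g × 28/9 ≈ 93.3 g
applesauce: 60 mL × 28/9 ÷ 240 mL/cup ≈ 0.8 cup
mashed banana: 175 g × 28/9 ≈ 544.4 g

cornstarch: 199.1 g; pumpkin purée: 93.3 g; applesauce: 0.8 cup; mashed banana: 544.4 g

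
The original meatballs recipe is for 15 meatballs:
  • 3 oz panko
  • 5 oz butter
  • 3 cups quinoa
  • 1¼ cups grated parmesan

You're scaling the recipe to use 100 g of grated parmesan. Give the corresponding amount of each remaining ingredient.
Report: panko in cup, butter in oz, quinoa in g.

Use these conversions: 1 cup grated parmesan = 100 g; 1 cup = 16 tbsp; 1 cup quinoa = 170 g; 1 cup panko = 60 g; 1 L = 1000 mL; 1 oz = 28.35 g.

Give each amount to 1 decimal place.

panko: 1.1 cup; butter: 4.0 oz; quinoa: 408.0 g

The original recipe has 125 g of grated parmesan, so the scaling factor is 100 ÷ 125 = 4/5 = 0.8.
panko: 3 oz × 4/5 × 28.35 g/oz ÷ 60 g/cup ≈ 1.1 cup
butter: 5 oz × 4/5 = 4.0 oz
quinoa: 3 cup × 4/5 × 170 g/cup = 408.0 g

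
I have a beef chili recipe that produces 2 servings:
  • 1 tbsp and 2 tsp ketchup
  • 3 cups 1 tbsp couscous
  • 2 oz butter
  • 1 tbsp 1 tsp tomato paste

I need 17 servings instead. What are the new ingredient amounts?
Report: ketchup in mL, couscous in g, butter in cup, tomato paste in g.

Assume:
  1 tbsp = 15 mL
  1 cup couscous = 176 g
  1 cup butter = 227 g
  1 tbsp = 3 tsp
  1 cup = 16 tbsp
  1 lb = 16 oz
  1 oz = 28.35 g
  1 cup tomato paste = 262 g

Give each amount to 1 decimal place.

ketchup: 212.5 mL; couscous: 4581.5 g; butter: 2.1 cup; tomato paste: 185.6 g

Scaling factor: 17/2 = 8.5.
ketchup: (1 tbsp + 2 tsp = 5/3 tbsp) × 17/2 × 15 mL/tbsp = 212.5 mL
couscous: (3 cup + 1 tbsp = 3.0625 cup) × 17/2 × 176 g/cup = 4581.5 g
butter: 2 oz × 17/2 × 28.35 g/oz ÷ 227 g/cup ≈ 2.1 cup
tomato paste: (1 tbsp + 1 tsp = 4/3 tbsp) × 17/2 ÷ 16 tbsp/cup × 262 g/cup ≈ 185.6 g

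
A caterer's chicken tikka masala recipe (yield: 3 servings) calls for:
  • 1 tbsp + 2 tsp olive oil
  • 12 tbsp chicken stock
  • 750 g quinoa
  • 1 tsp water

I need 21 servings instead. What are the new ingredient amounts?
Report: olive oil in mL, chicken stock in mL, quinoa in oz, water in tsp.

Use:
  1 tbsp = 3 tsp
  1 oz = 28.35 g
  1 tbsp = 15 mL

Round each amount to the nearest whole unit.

olive oil: 175 mL; chicken stock: 1260 mL; quinoa: 185 oz; water: 7 tsp

Scaling factor: 21/3 = 7.
olive oil: (1 tbsp + 2 tsp = 5/3 tbsp) × 7 × 15 mL/tbsp = 175 mL
chicken stock: 12 tbsp × 7 × 15 mL/tbsp = 1260 mL
quinoa: 750 g × 7 ÷ 28.35 g/oz ≈ 185 oz
water: 1 tsp × 7 = 7 tsp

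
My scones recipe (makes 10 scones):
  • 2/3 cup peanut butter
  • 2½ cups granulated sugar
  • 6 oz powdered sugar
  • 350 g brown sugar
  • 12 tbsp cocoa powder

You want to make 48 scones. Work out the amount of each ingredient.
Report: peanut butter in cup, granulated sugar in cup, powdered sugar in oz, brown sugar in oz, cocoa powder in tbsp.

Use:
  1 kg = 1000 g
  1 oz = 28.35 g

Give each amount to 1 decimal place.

peanut butter: 3.2 cup; granulated sugar: 12.0 cup; powdered sugar: 28.8 oz; brown sugar: 59.3 oz; cocoa powder: 57.6 tbsp

Scaling factor: 48/10 = 24/5 = 4.8.
peanut butter: 2/3 cup × 24/5 = 3.2 cup
granulated sugar: 2.5 cup × 24/5 = 12.0 cup
powdered sugar: 6 oz × 24/5 = 28.8 oz
brown sugar: 350 g × 24/5 ÷ 28.35 g/oz ≈ 59.3 oz
cocoa powder: 12 tbsp × 24/5 = 57.6 tbsp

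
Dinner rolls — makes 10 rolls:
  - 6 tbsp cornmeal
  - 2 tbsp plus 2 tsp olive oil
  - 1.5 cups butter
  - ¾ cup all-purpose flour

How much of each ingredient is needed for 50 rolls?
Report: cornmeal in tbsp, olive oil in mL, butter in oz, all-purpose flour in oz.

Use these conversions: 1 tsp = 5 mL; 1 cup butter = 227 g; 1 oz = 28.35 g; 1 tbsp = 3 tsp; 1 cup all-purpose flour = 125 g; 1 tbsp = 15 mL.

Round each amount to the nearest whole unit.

Scaling factor: 50/10 = 5.
cornmeal: 6 tbsp × 5 = 30 tbsp
olive oil: (2 tbsp + 2 tsp = 8/3 tbsp) × 5 × 15 mL/tbsp = 200 mL
butter: 1.5 cup × 5 × 227 g/cup ÷ 28.35 g/oz ≈ 60 oz
all-purpose flour: 0.75 cup × 5 × 125 g/cup ÷ 28.35 g/oz ≈ 17 oz

cornmeal: 30 tbsp; olive oil: 200 mL; butter: 60 oz; all-purpose flour: 17 oz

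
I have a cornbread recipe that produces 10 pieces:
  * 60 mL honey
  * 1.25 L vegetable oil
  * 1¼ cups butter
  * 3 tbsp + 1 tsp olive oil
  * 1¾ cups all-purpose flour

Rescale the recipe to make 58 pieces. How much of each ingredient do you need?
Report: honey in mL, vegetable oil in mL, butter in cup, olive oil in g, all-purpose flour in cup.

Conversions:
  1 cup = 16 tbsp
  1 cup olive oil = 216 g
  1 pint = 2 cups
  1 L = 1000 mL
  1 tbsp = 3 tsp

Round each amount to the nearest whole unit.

Scaling factor: 58/10 = 29/5 = 5.8.
honey: 60 mL × 29/5 = 348 mL
vegetable oil: 1.25 L × 29/5 × 1000 mL/L = 7250 mL
butter: 1.25 cup × 29/5 ≈ 7 cup
olive oil: (3 tbsp + 1 tsp = 10/3 tbsp) × 29/5 ÷ 16 tbsp/cup × 216 g/cup = 261 g
all-purpose flour: 1.75 cup × 29/5 ≈ 10 cup

honey: 348 mL; vegetable oil: 7250 mL; butter: 7 cup; olive oil: 261 g; all-purpose flour: 10 cup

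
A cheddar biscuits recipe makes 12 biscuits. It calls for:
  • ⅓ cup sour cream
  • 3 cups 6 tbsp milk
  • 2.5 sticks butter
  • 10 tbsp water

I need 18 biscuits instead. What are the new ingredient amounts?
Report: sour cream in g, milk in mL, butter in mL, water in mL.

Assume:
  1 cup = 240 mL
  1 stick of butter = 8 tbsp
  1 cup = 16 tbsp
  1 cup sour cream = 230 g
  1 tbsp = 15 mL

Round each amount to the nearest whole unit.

Scaling factor: 18/12 = 3/2 = 1.5.
sour cream: 1/3 cup × 3/2 × 230 g/cup = 115 g
milk: (3 cup + 6 tbsp = 3.375 cup) × 3/2 × 240 mL/cup = 1215 mL
butter: 2.5 stick × 3/2 × 8 tbsp/stick × 15 mL/tbsp = 450 mL
water: 10 tbsp × 3/2 × 15 mL/tbsp = 225 mL

sour cream: 115 g; milk: 1215 mL; butter: 450 mL; water: 225 mL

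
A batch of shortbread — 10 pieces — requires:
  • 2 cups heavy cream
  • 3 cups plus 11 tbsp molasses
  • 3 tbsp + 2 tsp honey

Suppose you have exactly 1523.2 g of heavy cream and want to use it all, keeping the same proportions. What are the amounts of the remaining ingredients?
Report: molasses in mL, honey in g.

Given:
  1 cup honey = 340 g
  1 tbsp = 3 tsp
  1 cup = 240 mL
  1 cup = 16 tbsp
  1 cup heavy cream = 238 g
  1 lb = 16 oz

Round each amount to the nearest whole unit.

molasses: 2832 mL; honey: 249 g

The original recipe has 476 g of heavy cream, so the scaling factor is 1523.2 ÷ 476 = 16/5 = 3.2.
molasses: (3 cup + 11 tbsp = 3.6875 cup) × 16/5 × 240 mL/cup = 2832 mL
honey: (3 tbsp + 2 tsp = 11/3 tbsp) × 16/5 ÷ 16 tbsp/cup × 340 g/cup ≈ 249 g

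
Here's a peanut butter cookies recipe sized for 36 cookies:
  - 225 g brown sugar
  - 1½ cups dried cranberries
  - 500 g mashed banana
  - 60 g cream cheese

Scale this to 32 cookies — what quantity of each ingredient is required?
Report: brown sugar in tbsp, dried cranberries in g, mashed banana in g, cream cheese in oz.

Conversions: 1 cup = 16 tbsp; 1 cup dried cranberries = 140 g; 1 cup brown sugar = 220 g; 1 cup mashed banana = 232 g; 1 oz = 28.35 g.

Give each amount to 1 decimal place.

brown sugar: 14.5 tbsp; dried cranberries: 186.7 g; mashed banana: 444.4 g; cream cheese: 1.9 oz

Scaling factor: 32/36 = 8/9.
brown sugar: 225 g × 8/9 ÷ 220 g/cup × 16 tbsp/cup ≈ 14.5 tbsp
dried cranberries: 1.5 cup × 8/9 × 140 g/cup ≈ 186.7 g
mashed banana: 500 g × 8/9 ≈ 444.4 g
cream cheese: 60 g × 8/9 ÷ 28.35 g/oz ≈ 1.9 oz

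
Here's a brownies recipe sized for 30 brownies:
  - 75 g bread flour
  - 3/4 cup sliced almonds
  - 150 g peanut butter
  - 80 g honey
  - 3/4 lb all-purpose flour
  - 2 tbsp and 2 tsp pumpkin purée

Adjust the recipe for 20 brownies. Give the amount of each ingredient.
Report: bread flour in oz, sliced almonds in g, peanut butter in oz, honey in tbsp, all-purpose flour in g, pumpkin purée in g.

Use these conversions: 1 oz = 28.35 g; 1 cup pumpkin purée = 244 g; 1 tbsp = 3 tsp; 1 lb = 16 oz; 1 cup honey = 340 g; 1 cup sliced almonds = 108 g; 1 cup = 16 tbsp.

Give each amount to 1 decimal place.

Scaling factor: 20/30 = 2/3.
bread flour: 75 g × 2/3 ÷ 28.35 g/oz ≈ 1.8 oz
sliced almonds: 0.75 cup × 2/3 × 108 g/cup = 54.0 g
peanut butter: 150 g × 2/3 ÷ 28.35 g/oz ≈ 3.5 oz
honey: 80 g × 2/3 ÷ 340 g/cup × 16 tbsp/cup ≈ 2.5 tbsp
all-purpose flour: 0.75 lb × 2/3 × 16 oz/lb × 28.35 g/oz = 226.8 g
pumpkin purée: (2 tbsp + 2 tsp = 8/3 tbsp) × 2/3 ÷ 16 tbsp/cup × 244 g/cup ≈ 27.1 g

bread flour: 1.8 oz; sliced almonds: 54.0 g; peanut butter: 3.5 oz; honey: 2.5 tbsp; all-purpose flour: 226.8 g; pumpkin purée: 27.1 g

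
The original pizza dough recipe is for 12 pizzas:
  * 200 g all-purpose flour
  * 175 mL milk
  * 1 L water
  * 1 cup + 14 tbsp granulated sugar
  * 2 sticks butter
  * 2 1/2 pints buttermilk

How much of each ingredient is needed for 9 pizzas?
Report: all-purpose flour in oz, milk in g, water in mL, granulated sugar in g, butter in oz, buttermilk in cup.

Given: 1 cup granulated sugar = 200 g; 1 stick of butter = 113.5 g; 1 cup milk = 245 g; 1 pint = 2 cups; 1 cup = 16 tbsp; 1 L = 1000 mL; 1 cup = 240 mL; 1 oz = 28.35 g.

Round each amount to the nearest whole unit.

all-purpose flour: 5 oz; milk: 134 g; water: 750 mL; granulated sugar: 281 g; butter: 6 oz; buttermilk: 4 cup

Scaling factor: 9/12 = 3/4 = 0.75.
all-purpose flour: 200 g × 3/4 ÷ 28.35 g/oz ≈ 5 oz
milk: 175 mL × 3/4 ÷ 240 mL/cup × 245 g/cup ≈ 134 g
water: 1 L × 3/4 × 1000 mL/L = 750 mL
granulated sugar: (1 cup + 14 tbsp = 1.875 cup) × 3/4 × 200 g/cup ≈ 281 g
butter: 2 stick × 3/4 × 113.5 g/stick ÷ 28.35 g/oz ≈ 6 oz
buttermilk: 2.5 pint × 3/4 × 2 cup/pint ≈ 4 cup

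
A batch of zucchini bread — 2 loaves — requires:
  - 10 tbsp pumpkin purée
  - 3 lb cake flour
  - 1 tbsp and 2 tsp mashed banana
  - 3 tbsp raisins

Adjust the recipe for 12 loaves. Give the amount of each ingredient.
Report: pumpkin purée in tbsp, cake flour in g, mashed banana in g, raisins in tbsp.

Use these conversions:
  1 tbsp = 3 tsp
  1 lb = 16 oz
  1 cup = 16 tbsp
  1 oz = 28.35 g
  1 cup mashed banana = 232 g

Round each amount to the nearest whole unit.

Scaling factor: 12/2 = 6.
pumpkin purée: 10 tbsp × 6 = 60 tbsp
cake flour: 3 lb × 6 × 16 oz/lb × 28.35 g/oz ≈ 8165 g
mashed banana: (1 tbsp + 2 tsp = 5/3 tbsp) × 6 ÷ 16 tbsp/cup × 232 g/cup = 145 g
raisins: 3 tbsp × 6 = 18 tbsp

pumpkin purée: 60 tbsp; cake flour: 8165 g; mashed banana: 145 g; raisins: 18 tbsp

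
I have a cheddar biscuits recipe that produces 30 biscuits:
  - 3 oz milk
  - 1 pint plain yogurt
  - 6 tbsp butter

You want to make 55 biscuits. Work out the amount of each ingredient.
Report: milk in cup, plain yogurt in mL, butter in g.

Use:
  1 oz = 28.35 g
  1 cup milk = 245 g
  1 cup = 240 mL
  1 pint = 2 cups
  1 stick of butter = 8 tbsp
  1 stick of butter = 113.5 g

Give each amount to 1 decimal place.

Scaling factor: 55/30 = 11/6.
milk: 3 oz × 11/6 × 28.35 g/oz ÷ 245 g/cup ≈ 0.6 cup
plain yogurt: 1 pint × 11/6 × 2 cup/pint × 240 mL/cup = 880.0 mL
butter: 6 tbsp × 11/6 ÷ 8 tbsp/stick × 113.5 g/stick ≈ 156.1 g

milk: 0.6 cup; plain yogurt: 880.0 mL; butter: 156.1 g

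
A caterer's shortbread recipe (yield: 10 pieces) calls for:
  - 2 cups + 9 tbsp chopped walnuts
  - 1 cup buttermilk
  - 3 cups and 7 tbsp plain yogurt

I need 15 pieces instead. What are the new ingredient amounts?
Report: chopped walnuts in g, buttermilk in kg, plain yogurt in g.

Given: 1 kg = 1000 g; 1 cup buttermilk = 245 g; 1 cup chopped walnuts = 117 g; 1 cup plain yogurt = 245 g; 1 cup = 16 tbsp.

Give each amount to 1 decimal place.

Scaling factor: 15/10 = 3/2 = 1.5.
chopped walnuts: (2 cup + 9 tbsp = 2.5625 cup) × 3/2 × 117 g/cup ≈ 449.7 g
buttermilk: 1 cup × 3/2 × 245 g/cup ÷ 1000 g/kg ≈ 0.4 kg
plain yogurt: (3 cup + 7 tbsp = 3.4375 cup) × 3/2 × 245 g/cup ≈ 1263.3 g

chopped walnuts: 449.7 g; buttermilk: 0.4 kg; plain yogurt: 1263.3 g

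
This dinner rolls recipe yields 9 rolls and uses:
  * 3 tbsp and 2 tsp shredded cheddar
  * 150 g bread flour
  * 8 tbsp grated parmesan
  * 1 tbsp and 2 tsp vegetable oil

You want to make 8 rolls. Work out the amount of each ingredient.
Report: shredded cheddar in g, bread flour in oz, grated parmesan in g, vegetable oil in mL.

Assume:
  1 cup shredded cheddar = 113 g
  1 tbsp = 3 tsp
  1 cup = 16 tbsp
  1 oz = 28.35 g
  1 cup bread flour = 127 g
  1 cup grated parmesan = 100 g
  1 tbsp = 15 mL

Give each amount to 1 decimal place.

shredded cheddar: 23.0 g; bread flour: 4.7 oz; grated parmesan: 44.4 g; vegetable oil: 22.2 mL

Scaling factor: 8/9.
shredded cheddar: (3 tbsp + 2 tsp = 11/3 tbsp) × 8/9 ÷ 16 tbsp/cup × 113 g/cup ≈ 23.0 g
bread flour: 150 g × 8/9 ÷ 28.35 g/oz ≈ 4.7 oz
grated parmesan: 8 tbsp × 8/9 ÷ 16 tbsp/cup × 100 g/cup ≈ 44.4 g
vegetable oil: (1 tbsp + 2 tsp = 5/3 tbsp) × 8/9 × 15 mL/tbsp ≈ 22.2 mL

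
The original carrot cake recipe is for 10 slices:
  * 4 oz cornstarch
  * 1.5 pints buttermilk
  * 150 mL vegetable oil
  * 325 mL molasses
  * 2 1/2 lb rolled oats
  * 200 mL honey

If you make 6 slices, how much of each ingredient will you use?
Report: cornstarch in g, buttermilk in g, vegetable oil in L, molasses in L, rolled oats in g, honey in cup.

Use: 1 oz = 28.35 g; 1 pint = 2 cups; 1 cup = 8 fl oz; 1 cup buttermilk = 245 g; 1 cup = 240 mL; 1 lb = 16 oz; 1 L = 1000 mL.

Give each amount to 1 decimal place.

cornstarch: 68.0 g; buttermilk: 441.0 g; vegetable oil: 0.1 L; molasses: 0.2 L; rolled oats: 680.4 g; honey: 0.5 cup

Scaling factor: 6/10 = 3/5 = 0.6.
cornstarch: 4 oz × 3/5 × 28.35 g/oz ≈ 68.0 g
buttermilk: 1.5 pint × 3/5 × 2 cup/pint × 245 g/cup = 441.0 g
vegetable oil: 150 mL × 3/5 ÷ 1000 mL/L ≈ 0.1 L
molasses: 325 mL × 3/5 ÷ 1000 mL/L ≈ 0.2 L
rolled oats: 2.5 lb × 3/5 × 16 oz/lb × 28.35 g/oz = 680.4 g
honey: 200 mL × 3/5 ÷ 240 mL/cup = 0.5 cup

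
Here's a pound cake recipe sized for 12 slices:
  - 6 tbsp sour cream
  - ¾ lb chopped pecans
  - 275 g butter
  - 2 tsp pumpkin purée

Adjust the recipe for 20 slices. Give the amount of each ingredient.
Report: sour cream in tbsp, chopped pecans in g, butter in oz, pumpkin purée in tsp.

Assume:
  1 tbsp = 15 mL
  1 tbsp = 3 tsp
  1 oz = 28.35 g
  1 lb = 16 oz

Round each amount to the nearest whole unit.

sour cream: 10 tbsp; chopped pecans: 567 g; butter: 16 oz; pumpkin purée: 3 tsp

Scaling factor: 20/12 = 5/3.
sour cream: 6 tbsp × 5/3 = 10 tbsp
chopped pecans: 0.75 lb × 5/3 × 16 oz/lb × 28.35 g/oz = 567 g
butter: 275 g × 5/3 ÷ 28.35 g/oz ≈ 16 oz
pumpkin purée: 2 tsp × 5/3 ≈ 3 tsp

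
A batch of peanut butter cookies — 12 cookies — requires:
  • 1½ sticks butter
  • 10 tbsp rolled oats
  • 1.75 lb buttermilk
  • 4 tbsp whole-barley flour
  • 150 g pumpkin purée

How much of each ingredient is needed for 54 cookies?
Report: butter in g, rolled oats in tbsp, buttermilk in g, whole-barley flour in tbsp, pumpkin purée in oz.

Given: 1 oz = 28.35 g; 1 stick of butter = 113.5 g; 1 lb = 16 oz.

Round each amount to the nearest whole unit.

butter: 766 g; rolled oats: 45 tbsp; buttermilk: 3572 g; whole-barley flour: 18 tbsp; pumpkin purée: 24 oz

Scaling factor: 54/12 = 9/2 = 4.5.
butter: 1.5 stick × 9/2 × 113.5 g/stick ≈ 766 g
rolled oats: 10 tbsp × 9/2 = 45 tbsp
buttermilk: 1.75 lb × 9/2 × 16 oz/lb × 28.35 g/oz ≈ 3572 g
whole-barley flour: 4 tbsp × 9/2 = 18 tbsp
pumpkin purée: 150 g × 9/2 ÷ 28.35 g/oz ≈ 24 oz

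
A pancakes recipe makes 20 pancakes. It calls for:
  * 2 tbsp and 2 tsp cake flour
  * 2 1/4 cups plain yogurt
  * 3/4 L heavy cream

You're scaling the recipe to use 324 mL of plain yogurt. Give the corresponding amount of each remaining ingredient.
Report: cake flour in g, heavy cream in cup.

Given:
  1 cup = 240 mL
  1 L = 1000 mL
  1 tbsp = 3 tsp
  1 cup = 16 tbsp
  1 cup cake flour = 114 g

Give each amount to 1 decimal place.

cake flour: 11.4 g; heavy cream: 1.9 cup

The original recipe has 540 mL of plain yogurt, so the scaling factor is 324 ÷ 540 = 3/5 = 0.6.
cake flour: (2 tbsp + 2 tsp = 8/3 tbsp) × 3/5 ÷ 16 tbsp/cup × 114 g/cup = 11.4 g
heavy cream: 0.75 L × 3/5 × 1000 mL/L ÷ 240 mL/cup ≈ 1.9 cup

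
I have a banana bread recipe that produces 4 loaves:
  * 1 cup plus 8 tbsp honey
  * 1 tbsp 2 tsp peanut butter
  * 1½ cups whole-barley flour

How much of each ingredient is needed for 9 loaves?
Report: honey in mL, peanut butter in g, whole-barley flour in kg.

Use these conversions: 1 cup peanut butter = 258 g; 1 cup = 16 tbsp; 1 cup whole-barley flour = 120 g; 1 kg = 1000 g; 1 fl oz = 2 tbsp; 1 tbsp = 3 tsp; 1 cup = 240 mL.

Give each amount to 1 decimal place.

Scaling factor: 9/4 = 2.25.
honey: (1 cup + 8 tbsp = 1.5 cup) × 9/4 × 240 mL/cup = 810.0 mL
peanut butter: (1 tbsp + 2 tsp = 5/3 tbsp) × 9/4 ÷ 16 tbsp/cup × 258 g/cup ≈ 60.5 g
whole-barley flour: 1.5 cup × 9/4 × 120 g/cup ÷ 1000 g/kg ≈ 0.4 kg

honey: 810.0 mL; peanut butter: 60.5 g; whole-barley flour: 0.4 kg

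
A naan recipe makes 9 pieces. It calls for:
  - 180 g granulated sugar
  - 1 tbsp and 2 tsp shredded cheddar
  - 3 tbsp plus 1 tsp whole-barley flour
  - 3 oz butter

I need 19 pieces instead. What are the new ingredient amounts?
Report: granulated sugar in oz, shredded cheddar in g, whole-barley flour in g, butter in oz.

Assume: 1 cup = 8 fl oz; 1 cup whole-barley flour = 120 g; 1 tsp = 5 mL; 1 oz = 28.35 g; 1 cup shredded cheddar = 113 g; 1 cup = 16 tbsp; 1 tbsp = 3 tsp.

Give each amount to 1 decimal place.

Scaling factor: 19/9.
granulated sugar: 180 g × 19/9 ÷ 28.35 g/oz ≈ 13.4 oz
shredded cheddar: (1 tbsp + 2 tsp = 5/3 tbsp) × 19/9 ÷ 16 tbsp/cup × 113 g/cup ≈ 24.8 g
whole-barley flour: (3 tbsp + 1 tsp = 10/3 tbsp) × 19/9 ÷ 16 tbsp/cup × 120 g/cup ≈ 52.8 g
butter: 3 oz × 19/9 ≈ 6.3 oz

granulated sugar: 13.4 oz; shredded cheddar: 24.8 g; whole-barley flour: 52.8 g; butter: 6.3 oz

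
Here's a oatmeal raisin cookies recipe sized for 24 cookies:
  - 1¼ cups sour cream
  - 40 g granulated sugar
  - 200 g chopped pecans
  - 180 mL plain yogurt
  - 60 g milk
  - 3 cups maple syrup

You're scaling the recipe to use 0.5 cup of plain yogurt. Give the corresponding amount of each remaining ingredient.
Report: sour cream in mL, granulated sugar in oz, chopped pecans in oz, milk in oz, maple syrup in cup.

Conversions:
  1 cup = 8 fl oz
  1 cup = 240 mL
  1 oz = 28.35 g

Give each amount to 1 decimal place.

The original recipe has 0.75 cup of plain yogurt, so the scaling factor is 0.5 ÷ 0.75 = 2/3.
sour cream: 1.25 cup × 2/3 × 240 mL/cup = 200.0 mL
granulated sugar: 40 g × 2/3 ÷ 28.35 g/oz ≈ 0.9 oz
chopped pecans: 200 g × 2/3 ÷ 28.35 g/oz ≈ 4.7 oz
milk: 60 g × 2/3 ÷ 28.35 g/oz ≈ 1.4 oz
maple syrup: 3 cup × 2/3 = 2.0 cup

sour cream: 200.0 mL; granulated sugar: 0.9 oz; chopped pecans: 4.7 oz; milk: 1.4 oz; maple syrup: 2.0 cup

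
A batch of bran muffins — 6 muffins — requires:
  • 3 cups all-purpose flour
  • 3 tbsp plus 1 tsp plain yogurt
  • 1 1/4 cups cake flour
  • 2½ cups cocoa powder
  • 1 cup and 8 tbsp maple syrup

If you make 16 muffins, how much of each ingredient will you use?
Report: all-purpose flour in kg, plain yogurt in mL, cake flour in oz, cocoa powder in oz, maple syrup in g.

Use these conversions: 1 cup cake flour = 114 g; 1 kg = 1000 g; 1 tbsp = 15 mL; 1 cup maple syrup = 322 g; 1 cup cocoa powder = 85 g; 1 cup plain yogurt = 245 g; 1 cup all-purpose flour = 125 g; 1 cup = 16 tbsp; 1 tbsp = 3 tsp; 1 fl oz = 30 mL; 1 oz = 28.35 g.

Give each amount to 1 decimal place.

Scaling factor: 16/6 = 8/3.
all-purpose flour: 3 cup × 8/3 × 125 g/cup ÷ 1000 g/kg = 1.0 kg
plain yogurt: (3 tbsp + 1 tsp = 10/3 tbsp) × 8/3 × 15 mL/tbsp ≈ 133.3 mL
cake flour: 1.25 cup × 8/3 × 114 g/cup ÷ 28.35 g/oz ≈ 13.4 oz
cocoa powder: 2.5 cup × 8/3 × 85 g/cup ÷ 28.35 g/oz ≈ 20.0 oz
maple syrup: (1 cup + 8 tbsp = 1.5 cup) × 8/3 × 322 g/cup = 1288.0 g

all-purpose flour: 1.0 kg; plain yogurt: 133.3 mL; cake flour: 13.4 oz; cocoa powder: 20.0 oz; maple syrup: 1288.0 g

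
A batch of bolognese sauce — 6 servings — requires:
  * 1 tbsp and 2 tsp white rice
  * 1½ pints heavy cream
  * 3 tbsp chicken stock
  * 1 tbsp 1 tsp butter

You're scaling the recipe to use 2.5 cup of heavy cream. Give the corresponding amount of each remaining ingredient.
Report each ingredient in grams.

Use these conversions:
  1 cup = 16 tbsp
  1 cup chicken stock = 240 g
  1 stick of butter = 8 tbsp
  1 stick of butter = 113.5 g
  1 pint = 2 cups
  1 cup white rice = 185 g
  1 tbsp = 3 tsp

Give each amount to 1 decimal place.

white rice: 16.1 g; chicken stock: 37.5 g; butter: 15.8 g

The original recipe has 3 cup of heavy cream, so the scaling factor is 2.5 ÷ 3 = 5/6.
white rice: (1 tbsp + 2 tsp = 5/3 tbsp) × 5/6 ÷ 16 tbsp/cup × 185 g/cup ≈ 16.1 g
chicken stock: 3 tbsp × 5/6 ÷ 16 tbsp/cup × 240 g/cup = 37.5 g
butter: (1 tbsp + 1 tsp = 4/3 tbsp) × 5/6 ÷ 8 tbsp/stick × 113.5 g/stick ≈ 15.8 g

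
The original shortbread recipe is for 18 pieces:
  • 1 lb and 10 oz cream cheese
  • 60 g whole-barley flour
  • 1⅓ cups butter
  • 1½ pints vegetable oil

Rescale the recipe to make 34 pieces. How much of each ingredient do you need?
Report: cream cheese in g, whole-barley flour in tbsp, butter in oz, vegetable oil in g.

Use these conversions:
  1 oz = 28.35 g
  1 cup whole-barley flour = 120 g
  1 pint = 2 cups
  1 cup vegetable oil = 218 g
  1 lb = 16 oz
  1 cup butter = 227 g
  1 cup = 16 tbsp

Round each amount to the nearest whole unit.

Scaling factor: 34/18 = 17/9.
cream cheese: (1 lb + 10 oz = 1.625 lb) × 17/9 × 16 oz/lb × 28.35 g/oz ≈ 1392 g
whole-barley flour: 60 g × 17/9 ÷ 120 g/cup × 16 tbsp/cup ≈ 15 tbsp
butter: 4/3 cup × 17/9 × 227 g/cup ÷ 28.35 g/oz ≈ 20 oz
vegetable oil: 1.5 pint × 17/9 × 2 cup/pint × 218 g/cup ≈ 1235 g

cream cheese: 1392 g; whole-barley flour: 15 tbsp; butter: 20 oz; vegetable oil: 1235 g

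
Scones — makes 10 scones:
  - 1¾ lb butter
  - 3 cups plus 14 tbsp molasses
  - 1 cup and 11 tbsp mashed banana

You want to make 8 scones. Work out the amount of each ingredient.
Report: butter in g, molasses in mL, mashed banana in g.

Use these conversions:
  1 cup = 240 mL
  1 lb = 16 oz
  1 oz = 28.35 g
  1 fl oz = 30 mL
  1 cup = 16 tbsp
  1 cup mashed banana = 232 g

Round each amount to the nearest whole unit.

Scaling factor: 8/10 = 4/5 = 0.8.
butter: 1.75 lb × 4/5 × 16 oz/lb × 28.35 g/oz ≈ 635 g
molasses: (3 cup + 14 tbsp = 3.875 cup) × 4/5 × 240 mL/cup = 744 mL
mashed banana: (1 cup + 11 tbsp = 1.6875 cup) × 4/5 × 232 g/cup ≈ 313 g

butter: 635 g; molasses: 744 mL; mashed banana: 313 g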